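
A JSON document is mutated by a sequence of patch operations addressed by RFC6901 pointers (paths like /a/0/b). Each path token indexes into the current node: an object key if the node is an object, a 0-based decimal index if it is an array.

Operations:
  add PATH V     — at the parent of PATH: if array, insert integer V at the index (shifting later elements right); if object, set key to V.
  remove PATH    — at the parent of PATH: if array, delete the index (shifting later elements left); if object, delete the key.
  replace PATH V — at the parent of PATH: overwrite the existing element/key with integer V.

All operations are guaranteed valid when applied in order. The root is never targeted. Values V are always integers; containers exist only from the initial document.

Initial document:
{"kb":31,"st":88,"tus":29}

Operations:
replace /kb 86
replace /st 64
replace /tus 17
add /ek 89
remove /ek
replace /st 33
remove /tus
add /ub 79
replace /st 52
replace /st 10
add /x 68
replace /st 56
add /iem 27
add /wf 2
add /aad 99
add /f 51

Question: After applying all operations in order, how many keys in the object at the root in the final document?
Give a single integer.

After op 1 (replace /kb 86): {"kb":86,"st":88,"tus":29}
After op 2 (replace /st 64): {"kb":86,"st":64,"tus":29}
After op 3 (replace /tus 17): {"kb":86,"st":64,"tus":17}
After op 4 (add /ek 89): {"ek":89,"kb":86,"st":64,"tus":17}
After op 5 (remove /ek): {"kb":86,"st":64,"tus":17}
After op 6 (replace /st 33): {"kb":86,"st":33,"tus":17}
After op 7 (remove /tus): {"kb":86,"st":33}
After op 8 (add /ub 79): {"kb":86,"st":33,"ub":79}
After op 9 (replace /st 52): {"kb":86,"st":52,"ub":79}
After op 10 (replace /st 10): {"kb":86,"st":10,"ub":79}
After op 11 (add /x 68): {"kb":86,"st":10,"ub":79,"x":68}
After op 12 (replace /st 56): {"kb":86,"st":56,"ub":79,"x":68}
After op 13 (add /iem 27): {"iem":27,"kb":86,"st":56,"ub":79,"x":68}
After op 14 (add /wf 2): {"iem":27,"kb":86,"st":56,"ub":79,"wf":2,"x":68}
After op 15 (add /aad 99): {"aad":99,"iem":27,"kb":86,"st":56,"ub":79,"wf":2,"x":68}
After op 16 (add /f 51): {"aad":99,"f":51,"iem":27,"kb":86,"st":56,"ub":79,"wf":2,"x":68}
Size at the root: 8

Answer: 8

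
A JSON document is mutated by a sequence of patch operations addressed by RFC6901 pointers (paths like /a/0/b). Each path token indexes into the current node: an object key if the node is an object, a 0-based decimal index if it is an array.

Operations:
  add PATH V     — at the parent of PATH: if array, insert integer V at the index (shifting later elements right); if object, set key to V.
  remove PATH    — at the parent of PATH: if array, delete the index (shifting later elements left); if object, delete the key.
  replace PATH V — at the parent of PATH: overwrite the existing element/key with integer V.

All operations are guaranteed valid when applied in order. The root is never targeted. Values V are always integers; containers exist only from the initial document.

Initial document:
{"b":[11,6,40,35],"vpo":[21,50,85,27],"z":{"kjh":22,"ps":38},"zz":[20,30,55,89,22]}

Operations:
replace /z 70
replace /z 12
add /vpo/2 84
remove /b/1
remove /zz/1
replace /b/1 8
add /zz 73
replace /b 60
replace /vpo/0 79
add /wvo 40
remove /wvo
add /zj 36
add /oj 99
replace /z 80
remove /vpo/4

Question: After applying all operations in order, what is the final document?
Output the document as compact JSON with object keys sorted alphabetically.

Answer: {"b":60,"oj":99,"vpo":[79,50,84,85],"z":80,"zj":36,"zz":73}

Derivation:
After op 1 (replace /z 70): {"b":[11,6,40,35],"vpo":[21,50,85,27],"z":70,"zz":[20,30,55,89,22]}
After op 2 (replace /z 12): {"b":[11,6,40,35],"vpo":[21,50,85,27],"z":12,"zz":[20,30,55,89,22]}
After op 3 (add /vpo/2 84): {"b":[11,6,40,35],"vpo":[21,50,84,85,27],"z":12,"zz":[20,30,55,89,22]}
After op 4 (remove /b/1): {"b":[11,40,35],"vpo":[21,50,84,85,27],"z":12,"zz":[20,30,55,89,22]}
After op 5 (remove /zz/1): {"b":[11,40,35],"vpo":[21,50,84,85,27],"z":12,"zz":[20,55,89,22]}
After op 6 (replace /b/1 8): {"b":[11,8,35],"vpo":[21,50,84,85,27],"z":12,"zz":[20,55,89,22]}
After op 7 (add /zz 73): {"b":[11,8,35],"vpo":[21,50,84,85,27],"z":12,"zz":73}
After op 8 (replace /b 60): {"b":60,"vpo":[21,50,84,85,27],"z":12,"zz":73}
After op 9 (replace /vpo/0 79): {"b":60,"vpo":[79,50,84,85,27],"z":12,"zz":73}
After op 10 (add /wvo 40): {"b":60,"vpo":[79,50,84,85,27],"wvo":40,"z":12,"zz":73}
After op 11 (remove /wvo): {"b":60,"vpo":[79,50,84,85,27],"z":12,"zz":73}
After op 12 (add /zj 36): {"b":60,"vpo":[79,50,84,85,27],"z":12,"zj":36,"zz":73}
After op 13 (add /oj 99): {"b":60,"oj":99,"vpo":[79,50,84,85,27],"z":12,"zj":36,"zz":73}
After op 14 (replace /z 80): {"b":60,"oj":99,"vpo":[79,50,84,85,27],"z":80,"zj":36,"zz":73}
After op 15 (remove /vpo/4): {"b":60,"oj":99,"vpo":[79,50,84,85],"z":80,"zj":36,"zz":73}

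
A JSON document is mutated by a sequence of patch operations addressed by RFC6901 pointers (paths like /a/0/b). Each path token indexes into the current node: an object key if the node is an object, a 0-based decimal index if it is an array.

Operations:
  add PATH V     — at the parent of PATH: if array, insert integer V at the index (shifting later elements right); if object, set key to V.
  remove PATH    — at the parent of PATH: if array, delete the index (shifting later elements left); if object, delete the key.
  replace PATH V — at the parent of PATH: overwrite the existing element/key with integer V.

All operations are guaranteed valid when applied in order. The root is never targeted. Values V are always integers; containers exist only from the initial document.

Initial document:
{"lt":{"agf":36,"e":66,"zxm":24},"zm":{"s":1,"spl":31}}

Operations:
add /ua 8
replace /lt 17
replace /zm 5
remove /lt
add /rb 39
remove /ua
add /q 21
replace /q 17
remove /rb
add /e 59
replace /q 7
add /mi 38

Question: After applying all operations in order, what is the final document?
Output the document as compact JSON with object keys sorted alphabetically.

Answer: {"e":59,"mi":38,"q":7,"zm":5}

Derivation:
After op 1 (add /ua 8): {"lt":{"agf":36,"e":66,"zxm":24},"ua":8,"zm":{"s":1,"spl":31}}
After op 2 (replace /lt 17): {"lt":17,"ua":8,"zm":{"s":1,"spl":31}}
After op 3 (replace /zm 5): {"lt":17,"ua":8,"zm":5}
After op 4 (remove /lt): {"ua":8,"zm":5}
After op 5 (add /rb 39): {"rb":39,"ua":8,"zm":5}
After op 6 (remove /ua): {"rb":39,"zm":5}
After op 7 (add /q 21): {"q":21,"rb":39,"zm":5}
After op 8 (replace /q 17): {"q":17,"rb":39,"zm":5}
After op 9 (remove /rb): {"q":17,"zm":5}
After op 10 (add /e 59): {"e":59,"q":17,"zm":5}
After op 11 (replace /q 7): {"e":59,"q":7,"zm":5}
After op 12 (add /mi 38): {"e":59,"mi":38,"q":7,"zm":5}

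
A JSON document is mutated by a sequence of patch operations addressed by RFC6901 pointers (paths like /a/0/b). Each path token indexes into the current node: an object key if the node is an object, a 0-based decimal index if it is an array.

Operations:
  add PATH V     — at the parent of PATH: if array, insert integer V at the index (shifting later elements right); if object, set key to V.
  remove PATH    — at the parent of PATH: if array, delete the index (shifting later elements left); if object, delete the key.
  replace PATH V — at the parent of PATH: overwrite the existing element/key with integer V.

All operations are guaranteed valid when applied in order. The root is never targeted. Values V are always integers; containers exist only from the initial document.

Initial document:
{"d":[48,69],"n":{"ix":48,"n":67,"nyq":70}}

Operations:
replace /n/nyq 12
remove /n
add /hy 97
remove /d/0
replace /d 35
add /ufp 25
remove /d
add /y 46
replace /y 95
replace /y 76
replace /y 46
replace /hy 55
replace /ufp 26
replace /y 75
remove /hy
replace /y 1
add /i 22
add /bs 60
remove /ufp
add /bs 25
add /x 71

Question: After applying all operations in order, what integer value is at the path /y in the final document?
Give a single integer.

After op 1 (replace /n/nyq 12): {"d":[48,69],"n":{"ix":48,"n":67,"nyq":12}}
After op 2 (remove /n): {"d":[48,69]}
After op 3 (add /hy 97): {"d":[48,69],"hy":97}
After op 4 (remove /d/0): {"d":[69],"hy":97}
After op 5 (replace /d 35): {"d":35,"hy":97}
After op 6 (add /ufp 25): {"d":35,"hy":97,"ufp":25}
After op 7 (remove /d): {"hy":97,"ufp":25}
After op 8 (add /y 46): {"hy":97,"ufp":25,"y":46}
After op 9 (replace /y 95): {"hy":97,"ufp":25,"y":95}
After op 10 (replace /y 76): {"hy":97,"ufp":25,"y":76}
After op 11 (replace /y 46): {"hy":97,"ufp":25,"y":46}
After op 12 (replace /hy 55): {"hy":55,"ufp":25,"y":46}
After op 13 (replace /ufp 26): {"hy":55,"ufp":26,"y":46}
After op 14 (replace /y 75): {"hy":55,"ufp":26,"y":75}
After op 15 (remove /hy): {"ufp":26,"y":75}
After op 16 (replace /y 1): {"ufp":26,"y":1}
After op 17 (add /i 22): {"i":22,"ufp":26,"y":1}
After op 18 (add /bs 60): {"bs":60,"i":22,"ufp":26,"y":1}
After op 19 (remove /ufp): {"bs":60,"i":22,"y":1}
After op 20 (add /bs 25): {"bs":25,"i":22,"y":1}
After op 21 (add /x 71): {"bs":25,"i":22,"x":71,"y":1}
Value at /y: 1

Answer: 1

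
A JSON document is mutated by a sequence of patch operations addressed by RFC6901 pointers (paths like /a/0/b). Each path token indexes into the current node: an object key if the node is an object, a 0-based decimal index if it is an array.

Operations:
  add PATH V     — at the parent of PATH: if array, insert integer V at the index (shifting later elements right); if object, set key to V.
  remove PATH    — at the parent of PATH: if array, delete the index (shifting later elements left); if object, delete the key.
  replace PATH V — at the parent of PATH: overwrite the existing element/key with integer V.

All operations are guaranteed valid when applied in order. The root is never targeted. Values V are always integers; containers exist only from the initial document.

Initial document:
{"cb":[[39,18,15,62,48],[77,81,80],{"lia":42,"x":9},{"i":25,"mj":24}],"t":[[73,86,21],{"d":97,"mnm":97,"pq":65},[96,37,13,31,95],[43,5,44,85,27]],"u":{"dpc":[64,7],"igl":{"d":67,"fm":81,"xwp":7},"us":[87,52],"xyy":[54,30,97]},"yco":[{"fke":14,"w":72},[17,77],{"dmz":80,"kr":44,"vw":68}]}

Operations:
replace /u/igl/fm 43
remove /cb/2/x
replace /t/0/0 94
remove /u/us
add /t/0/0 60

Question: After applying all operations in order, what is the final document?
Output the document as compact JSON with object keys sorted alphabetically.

After op 1 (replace /u/igl/fm 43): {"cb":[[39,18,15,62,48],[77,81,80],{"lia":42,"x":9},{"i":25,"mj":24}],"t":[[73,86,21],{"d":97,"mnm":97,"pq":65},[96,37,13,31,95],[43,5,44,85,27]],"u":{"dpc":[64,7],"igl":{"d":67,"fm":43,"xwp":7},"us":[87,52],"xyy":[54,30,97]},"yco":[{"fke":14,"w":72},[17,77],{"dmz":80,"kr":44,"vw":68}]}
After op 2 (remove /cb/2/x): {"cb":[[39,18,15,62,48],[77,81,80],{"lia":42},{"i":25,"mj":24}],"t":[[73,86,21],{"d":97,"mnm":97,"pq":65},[96,37,13,31,95],[43,5,44,85,27]],"u":{"dpc":[64,7],"igl":{"d":67,"fm":43,"xwp":7},"us":[87,52],"xyy":[54,30,97]},"yco":[{"fke":14,"w":72},[17,77],{"dmz":80,"kr":44,"vw":68}]}
After op 3 (replace /t/0/0 94): {"cb":[[39,18,15,62,48],[77,81,80],{"lia":42},{"i":25,"mj":24}],"t":[[94,86,21],{"d":97,"mnm":97,"pq":65},[96,37,13,31,95],[43,5,44,85,27]],"u":{"dpc":[64,7],"igl":{"d":67,"fm":43,"xwp":7},"us":[87,52],"xyy":[54,30,97]},"yco":[{"fke":14,"w":72},[17,77],{"dmz":80,"kr":44,"vw":68}]}
After op 4 (remove /u/us): {"cb":[[39,18,15,62,48],[77,81,80],{"lia":42},{"i":25,"mj":24}],"t":[[94,86,21],{"d":97,"mnm":97,"pq":65},[96,37,13,31,95],[43,5,44,85,27]],"u":{"dpc":[64,7],"igl":{"d":67,"fm":43,"xwp":7},"xyy":[54,30,97]},"yco":[{"fke":14,"w":72},[17,77],{"dmz":80,"kr":44,"vw":68}]}
After op 5 (add /t/0/0 60): {"cb":[[39,18,15,62,48],[77,81,80],{"lia":42},{"i":25,"mj":24}],"t":[[60,94,86,21],{"d":97,"mnm":97,"pq":65},[96,37,13,31,95],[43,5,44,85,27]],"u":{"dpc":[64,7],"igl":{"d":67,"fm":43,"xwp":7},"xyy":[54,30,97]},"yco":[{"fke":14,"w":72},[17,77],{"dmz":80,"kr":44,"vw":68}]}

Answer: {"cb":[[39,18,15,62,48],[77,81,80],{"lia":42},{"i":25,"mj":24}],"t":[[60,94,86,21],{"d":97,"mnm":97,"pq":65},[96,37,13,31,95],[43,5,44,85,27]],"u":{"dpc":[64,7],"igl":{"d":67,"fm":43,"xwp":7},"xyy":[54,30,97]},"yco":[{"fke":14,"w":72},[17,77],{"dmz":80,"kr":44,"vw":68}]}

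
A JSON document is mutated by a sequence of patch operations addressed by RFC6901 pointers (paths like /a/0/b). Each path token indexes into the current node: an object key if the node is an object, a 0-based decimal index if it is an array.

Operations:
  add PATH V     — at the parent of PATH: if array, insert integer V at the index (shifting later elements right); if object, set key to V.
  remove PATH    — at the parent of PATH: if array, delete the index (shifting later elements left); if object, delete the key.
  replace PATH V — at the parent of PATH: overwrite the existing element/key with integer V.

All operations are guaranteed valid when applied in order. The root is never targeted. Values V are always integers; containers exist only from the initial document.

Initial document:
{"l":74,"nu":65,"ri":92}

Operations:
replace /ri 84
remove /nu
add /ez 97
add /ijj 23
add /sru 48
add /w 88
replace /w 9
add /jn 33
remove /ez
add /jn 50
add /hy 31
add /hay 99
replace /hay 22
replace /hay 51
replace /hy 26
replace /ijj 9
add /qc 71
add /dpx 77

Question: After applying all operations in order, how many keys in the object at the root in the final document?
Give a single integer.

After op 1 (replace /ri 84): {"l":74,"nu":65,"ri":84}
After op 2 (remove /nu): {"l":74,"ri":84}
After op 3 (add /ez 97): {"ez":97,"l":74,"ri":84}
After op 4 (add /ijj 23): {"ez":97,"ijj":23,"l":74,"ri":84}
After op 5 (add /sru 48): {"ez":97,"ijj":23,"l":74,"ri":84,"sru":48}
After op 6 (add /w 88): {"ez":97,"ijj":23,"l":74,"ri":84,"sru":48,"w":88}
After op 7 (replace /w 9): {"ez":97,"ijj":23,"l":74,"ri":84,"sru":48,"w":9}
After op 8 (add /jn 33): {"ez":97,"ijj":23,"jn":33,"l":74,"ri":84,"sru":48,"w":9}
After op 9 (remove /ez): {"ijj":23,"jn":33,"l":74,"ri":84,"sru":48,"w":9}
After op 10 (add /jn 50): {"ijj":23,"jn":50,"l":74,"ri":84,"sru":48,"w":9}
After op 11 (add /hy 31): {"hy":31,"ijj":23,"jn":50,"l":74,"ri":84,"sru":48,"w":9}
After op 12 (add /hay 99): {"hay":99,"hy":31,"ijj":23,"jn":50,"l":74,"ri":84,"sru":48,"w":9}
After op 13 (replace /hay 22): {"hay":22,"hy":31,"ijj":23,"jn":50,"l":74,"ri":84,"sru":48,"w":9}
After op 14 (replace /hay 51): {"hay":51,"hy":31,"ijj":23,"jn":50,"l":74,"ri":84,"sru":48,"w":9}
After op 15 (replace /hy 26): {"hay":51,"hy":26,"ijj":23,"jn":50,"l":74,"ri":84,"sru":48,"w":9}
After op 16 (replace /ijj 9): {"hay":51,"hy":26,"ijj":9,"jn":50,"l":74,"ri":84,"sru":48,"w":9}
After op 17 (add /qc 71): {"hay":51,"hy":26,"ijj":9,"jn":50,"l":74,"qc":71,"ri":84,"sru":48,"w":9}
After op 18 (add /dpx 77): {"dpx":77,"hay":51,"hy":26,"ijj":9,"jn":50,"l":74,"qc":71,"ri":84,"sru":48,"w":9}
Size at the root: 10

Answer: 10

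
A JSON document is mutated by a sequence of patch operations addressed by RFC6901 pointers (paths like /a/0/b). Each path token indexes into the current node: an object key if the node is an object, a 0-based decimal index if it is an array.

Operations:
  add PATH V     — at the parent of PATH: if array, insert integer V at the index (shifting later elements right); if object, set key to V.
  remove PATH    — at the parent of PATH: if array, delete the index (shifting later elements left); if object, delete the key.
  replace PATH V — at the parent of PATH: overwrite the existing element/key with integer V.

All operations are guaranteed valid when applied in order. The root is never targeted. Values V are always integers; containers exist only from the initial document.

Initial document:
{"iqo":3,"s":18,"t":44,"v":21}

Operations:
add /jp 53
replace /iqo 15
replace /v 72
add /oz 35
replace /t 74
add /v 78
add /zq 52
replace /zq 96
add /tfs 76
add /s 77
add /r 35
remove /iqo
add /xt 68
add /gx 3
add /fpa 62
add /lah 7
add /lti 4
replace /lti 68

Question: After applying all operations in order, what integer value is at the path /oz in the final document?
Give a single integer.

Answer: 35

Derivation:
After op 1 (add /jp 53): {"iqo":3,"jp":53,"s":18,"t":44,"v":21}
After op 2 (replace /iqo 15): {"iqo":15,"jp":53,"s":18,"t":44,"v":21}
After op 3 (replace /v 72): {"iqo":15,"jp":53,"s":18,"t":44,"v":72}
After op 4 (add /oz 35): {"iqo":15,"jp":53,"oz":35,"s":18,"t":44,"v":72}
After op 5 (replace /t 74): {"iqo":15,"jp":53,"oz":35,"s":18,"t":74,"v":72}
After op 6 (add /v 78): {"iqo":15,"jp":53,"oz":35,"s":18,"t":74,"v":78}
After op 7 (add /zq 52): {"iqo":15,"jp":53,"oz":35,"s":18,"t":74,"v":78,"zq":52}
After op 8 (replace /zq 96): {"iqo":15,"jp":53,"oz":35,"s":18,"t":74,"v":78,"zq":96}
After op 9 (add /tfs 76): {"iqo":15,"jp":53,"oz":35,"s":18,"t":74,"tfs":76,"v":78,"zq":96}
After op 10 (add /s 77): {"iqo":15,"jp":53,"oz":35,"s":77,"t":74,"tfs":76,"v":78,"zq":96}
After op 11 (add /r 35): {"iqo":15,"jp":53,"oz":35,"r":35,"s":77,"t":74,"tfs":76,"v":78,"zq":96}
After op 12 (remove /iqo): {"jp":53,"oz":35,"r":35,"s":77,"t":74,"tfs":76,"v":78,"zq":96}
After op 13 (add /xt 68): {"jp":53,"oz":35,"r":35,"s":77,"t":74,"tfs":76,"v":78,"xt":68,"zq":96}
After op 14 (add /gx 3): {"gx":3,"jp":53,"oz":35,"r":35,"s":77,"t":74,"tfs":76,"v":78,"xt":68,"zq":96}
After op 15 (add /fpa 62): {"fpa":62,"gx":3,"jp":53,"oz":35,"r":35,"s":77,"t":74,"tfs":76,"v":78,"xt":68,"zq":96}
After op 16 (add /lah 7): {"fpa":62,"gx":3,"jp":53,"lah":7,"oz":35,"r":35,"s":77,"t":74,"tfs":76,"v":78,"xt":68,"zq":96}
After op 17 (add /lti 4): {"fpa":62,"gx":3,"jp":53,"lah":7,"lti":4,"oz":35,"r":35,"s":77,"t":74,"tfs":76,"v":78,"xt":68,"zq":96}
After op 18 (replace /lti 68): {"fpa":62,"gx":3,"jp":53,"lah":7,"lti":68,"oz":35,"r":35,"s":77,"t":74,"tfs":76,"v":78,"xt":68,"zq":96}
Value at /oz: 35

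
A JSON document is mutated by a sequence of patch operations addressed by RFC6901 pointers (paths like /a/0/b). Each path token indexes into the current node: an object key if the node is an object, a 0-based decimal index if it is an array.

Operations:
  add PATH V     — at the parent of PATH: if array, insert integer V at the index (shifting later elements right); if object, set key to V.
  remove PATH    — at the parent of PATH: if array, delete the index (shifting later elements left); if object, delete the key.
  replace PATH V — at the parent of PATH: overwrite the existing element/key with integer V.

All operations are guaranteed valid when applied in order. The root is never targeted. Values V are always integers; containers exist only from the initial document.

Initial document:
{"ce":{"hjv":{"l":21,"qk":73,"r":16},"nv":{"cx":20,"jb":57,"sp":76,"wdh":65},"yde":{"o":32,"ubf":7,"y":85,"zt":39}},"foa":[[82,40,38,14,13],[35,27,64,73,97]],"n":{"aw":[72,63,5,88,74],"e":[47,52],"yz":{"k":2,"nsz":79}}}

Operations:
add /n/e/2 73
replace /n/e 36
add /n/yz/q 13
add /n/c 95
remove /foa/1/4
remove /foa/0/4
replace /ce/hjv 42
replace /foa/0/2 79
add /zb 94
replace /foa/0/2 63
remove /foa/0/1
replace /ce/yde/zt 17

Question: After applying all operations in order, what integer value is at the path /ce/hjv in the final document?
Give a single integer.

Answer: 42

Derivation:
After op 1 (add /n/e/2 73): {"ce":{"hjv":{"l":21,"qk":73,"r":16},"nv":{"cx":20,"jb":57,"sp":76,"wdh":65},"yde":{"o":32,"ubf":7,"y":85,"zt":39}},"foa":[[82,40,38,14,13],[35,27,64,73,97]],"n":{"aw":[72,63,5,88,74],"e":[47,52,73],"yz":{"k":2,"nsz":79}}}
After op 2 (replace /n/e 36): {"ce":{"hjv":{"l":21,"qk":73,"r":16},"nv":{"cx":20,"jb":57,"sp":76,"wdh":65},"yde":{"o":32,"ubf":7,"y":85,"zt":39}},"foa":[[82,40,38,14,13],[35,27,64,73,97]],"n":{"aw":[72,63,5,88,74],"e":36,"yz":{"k":2,"nsz":79}}}
After op 3 (add /n/yz/q 13): {"ce":{"hjv":{"l":21,"qk":73,"r":16},"nv":{"cx":20,"jb":57,"sp":76,"wdh":65},"yde":{"o":32,"ubf":7,"y":85,"zt":39}},"foa":[[82,40,38,14,13],[35,27,64,73,97]],"n":{"aw":[72,63,5,88,74],"e":36,"yz":{"k":2,"nsz":79,"q":13}}}
After op 4 (add /n/c 95): {"ce":{"hjv":{"l":21,"qk":73,"r":16},"nv":{"cx":20,"jb":57,"sp":76,"wdh":65},"yde":{"o":32,"ubf":7,"y":85,"zt":39}},"foa":[[82,40,38,14,13],[35,27,64,73,97]],"n":{"aw":[72,63,5,88,74],"c":95,"e":36,"yz":{"k":2,"nsz":79,"q":13}}}
After op 5 (remove /foa/1/4): {"ce":{"hjv":{"l":21,"qk":73,"r":16},"nv":{"cx":20,"jb":57,"sp":76,"wdh":65},"yde":{"o":32,"ubf":7,"y":85,"zt":39}},"foa":[[82,40,38,14,13],[35,27,64,73]],"n":{"aw":[72,63,5,88,74],"c":95,"e":36,"yz":{"k":2,"nsz":79,"q":13}}}
After op 6 (remove /foa/0/4): {"ce":{"hjv":{"l":21,"qk":73,"r":16},"nv":{"cx":20,"jb":57,"sp":76,"wdh":65},"yde":{"o":32,"ubf":7,"y":85,"zt":39}},"foa":[[82,40,38,14],[35,27,64,73]],"n":{"aw":[72,63,5,88,74],"c":95,"e":36,"yz":{"k":2,"nsz":79,"q":13}}}
After op 7 (replace /ce/hjv 42): {"ce":{"hjv":42,"nv":{"cx":20,"jb":57,"sp":76,"wdh":65},"yde":{"o":32,"ubf":7,"y":85,"zt":39}},"foa":[[82,40,38,14],[35,27,64,73]],"n":{"aw":[72,63,5,88,74],"c":95,"e":36,"yz":{"k":2,"nsz":79,"q":13}}}
After op 8 (replace /foa/0/2 79): {"ce":{"hjv":42,"nv":{"cx":20,"jb":57,"sp":76,"wdh":65},"yde":{"o":32,"ubf":7,"y":85,"zt":39}},"foa":[[82,40,79,14],[35,27,64,73]],"n":{"aw":[72,63,5,88,74],"c":95,"e":36,"yz":{"k":2,"nsz":79,"q":13}}}
After op 9 (add /zb 94): {"ce":{"hjv":42,"nv":{"cx":20,"jb":57,"sp":76,"wdh":65},"yde":{"o":32,"ubf":7,"y":85,"zt":39}},"foa":[[82,40,79,14],[35,27,64,73]],"n":{"aw":[72,63,5,88,74],"c":95,"e":36,"yz":{"k":2,"nsz":79,"q":13}},"zb":94}
After op 10 (replace /foa/0/2 63): {"ce":{"hjv":42,"nv":{"cx":20,"jb":57,"sp":76,"wdh":65},"yde":{"o":32,"ubf":7,"y":85,"zt":39}},"foa":[[82,40,63,14],[35,27,64,73]],"n":{"aw":[72,63,5,88,74],"c":95,"e":36,"yz":{"k":2,"nsz":79,"q":13}},"zb":94}
After op 11 (remove /foa/0/1): {"ce":{"hjv":42,"nv":{"cx":20,"jb":57,"sp":76,"wdh":65},"yde":{"o":32,"ubf":7,"y":85,"zt":39}},"foa":[[82,63,14],[35,27,64,73]],"n":{"aw":[72,63,5,88,74],"c":95,"e":36,"yz":{"k":2,"nsz":79,"q":13}},"zb":94}
After op 12 (replace /ce/yde/zt 17): {"ce":{"hjv":42,"nv":{"cx":20,"jb":57,"sp":76,"wdh":65},"yde":{"o":32,"ubf":7,"y":85,"zt":17}},"foa":[[82,63,14],[35,27,64,73]],"n":{"aw":[72,63,5,88,74],"c":95,"e":36,"yz":{"k":2,"nsz":79,"q":13}},"zb":94}
Value at /ce/hjv: 42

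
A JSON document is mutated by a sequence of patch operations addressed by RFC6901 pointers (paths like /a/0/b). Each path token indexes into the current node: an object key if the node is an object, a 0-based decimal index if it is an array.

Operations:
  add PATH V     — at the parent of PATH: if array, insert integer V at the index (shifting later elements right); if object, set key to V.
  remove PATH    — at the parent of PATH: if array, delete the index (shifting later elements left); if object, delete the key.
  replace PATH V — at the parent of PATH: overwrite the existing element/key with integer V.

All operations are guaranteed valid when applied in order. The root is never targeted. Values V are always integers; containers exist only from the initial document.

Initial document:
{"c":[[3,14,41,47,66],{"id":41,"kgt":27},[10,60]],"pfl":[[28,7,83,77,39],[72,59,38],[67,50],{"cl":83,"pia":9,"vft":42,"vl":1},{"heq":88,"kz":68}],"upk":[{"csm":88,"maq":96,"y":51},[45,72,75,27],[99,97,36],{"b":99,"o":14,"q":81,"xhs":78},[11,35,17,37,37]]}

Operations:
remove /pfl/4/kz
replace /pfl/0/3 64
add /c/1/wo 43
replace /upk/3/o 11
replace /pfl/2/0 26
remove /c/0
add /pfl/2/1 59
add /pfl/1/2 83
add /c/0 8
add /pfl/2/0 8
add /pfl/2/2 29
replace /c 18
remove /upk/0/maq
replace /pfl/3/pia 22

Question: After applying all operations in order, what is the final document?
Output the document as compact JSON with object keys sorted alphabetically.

Answer: {"c":18,"pfl":[[28,7,83,64,39],[72,59,83,38],[8,26,29,59,50],{"cl":83,"pia":22,"vft":42,"vl":1},{"heq":88}],"upk":[{"csm":88,"y":51},[45,72,75,27],[99,97,36],{"b":99,"o":11,"q":81,"xhs":78},[11,35,17,37,37]]}

Derivation:
After op 1 (remove /pfl/4/kz): {"c":[[3,14,41,47,66],{"id":41,"kgt":27},[10,60]],"pfl":[[28,7,83,77,39],[72,59,38],[67,50],{"cl":83,"pia":9,"vft":42,"vl":1},{"heq":88}],"upk":[{"csm":88,"maq":96,"y":51},[45,72,75,27],[99,97,36],{"b":99,"o":14,"q":81,"xhs":78},[11,35,17,37,37]]}
After op 2 (replace /pfl/0/3 64): {"c":[[3,14,41,47,66],{"id":41,"kgt":27},[10,60]],"pfl":[[28,7,83,64,39],[72,59,38],[67,50],{"cl":83,"pia":9,"vft":42,"vl":1},{"heq":88}],"upk":[{"csm":88,"maq":96,"y":51},[45,72,75,27],[99,97,36],{"b":99,"o":14,"q":81,"xhs":78},[11,35,17,37,37]]}
After op 3 (add /c/1/wo 43): {"c":[[3,14,41,47,66],{"id":41,"kgt":27,"wo":43},[10,60]],"pfl":[[28,7,83,64,39],[72,59,38],[67,50],{"cl":83,"pia":9,"vft":42,"vl":1},{"heq":88}],"upk":[{"csm":88,"maq":96,"y":51},[45,72,75,27],[99,97,36],{"b":99,"o":14,"q":81,"xhs":78},[11,35,17,37,37]]}
After op 4 (replace /upk/3/o 11): {"c":[[3,14,41,47,66],{"id":41,"kgt":27,"wo":43},[10,60]],"pfl":[[28,7,83,64,39],[72,59,38],[67,50],{"cl":83,"pia":9,"vft":42,"vl":1},{"heq":88}],"upk":[{"csm":88,"maq":96,"y":51},[45,72,75,27],[99,97,36],{"b":99,"o":11,"q":81,"xhs":78},[11,35,17,37,37]]}
After op 5 (replace /pfl/2/0 26): {"c":[[3,14,41,47,66],{"id":41,"kgt":27,"wo":43},[10,60]],"pfl":[[28,7,83,64,39],[72,59,38],[26,50],{"cl":83,"pia":9,"vft":42,"vl":1},{"heq":88}],"upk":[{"csm":88,"maq":96,"y":51},[45,72,75,27],[99,97,36],{"b":99,"o":11,"q":81,"xhs":78},[11,35,17,37,37]]}
After op 6 (remove /c/0): {"c":[{"id":41,"kgt":27,"wo":43},[10,60]],"pfl":[[28,7,83,64,39],[72,59,38],[26,50],{"cl":83,"pia":9,"vft":42,"vl":1},{"heq":88}],"upk":[{"csm":88,"maq":96,"y":51},[45,72,75,27],[99,97,36],{"b":99,"o":11,"q":81,"xhs":78},[11,35,17,37,37]]}
After op 7 (add /pfl/2/1 59): {"c":[{"id":41,"kgt":27,"wo":43},[10,60]],"pfl":[[28,7,83,64,39],[72,59,38],[26,59,50],{"cl":83,"pia":9,"vft":42,"vl":1},{"heq":88}],"upk":[{"csm":88,"maq":96,"y":51},[45,72,75,27],[99,97,36],{"b":99,"o":11,"q":81,"xhs":78},[11,35,17,37,37]]}
After op 8 (add /pfl/1/2 83): {"c":[{"id":41,"kgt":27,"wo":43},[10,60]],"pfl":[[28,7,83,64,39],[72,59,83,38],[26,59,50],{"cl":83,"pia":9,"vft":42,"vl":1},{"heq":88}],"upk":[{"csm":88,"maq":96,"y":51},[45,72,75,27],[99,97,36],{"b":99,"o":11,"q":81,"xhs":78},[11,35,17,37,37]]}
After op 9 (add /c/0 8): {"c":[8,{"id":41,"kgt":27,"wo":43},[10,60]],"pfl":[[28,7,83,64,39],[72,59,83,38],[26,59,50],{"cl":83,"pia":9,"vft":42,"vl":1},{"heq":88}],"upk":[{"csm":88,"maq":96,"y":51},[45,72,75,27],[99,97,36],{"b":99,"o":11,"q":81,"xhs":78},[11,35,17,37,37]]}
After op 10 (add /pfl/2/0 8): {"c":[8,{"id":41,"kgt":27,"wo":43},[10,60]],"pfl":[[28,7,83,64,39],[72,59,83,38],[8,26,59,50],{"cl":83,"pia":9,"vft":42,"vl":1},{"heq":88}],"upk":[{"csm":88,"maq":96,"y":51},[45,72,75,27],[99,97,36],{"b":99,"o":11,"q":81,"xhs":78},[11,35,17,37,37]]}
After op 11 (add /pfl/2/2 29): {"c":[8,{"id":41,"kgt":27,"wo":43},[10,60]],"pfl":[[28,7,83,64,39],[72,59,83,38],[8,26,29,59,50],{"cl":83,"pia":9,"vft":42,"vl":1},{"heq":88}],"upk":[{"csm":88,"maq":96,"y":51},[45,72,75,27],[99,97,36],{"b":99,"o":11,"q":81,"xhs":78},[11,35,17,37,37]]}
After op 12 (replace /c 18): {"c":18,"pfl":[[28,7,83,64,39],[72,59,83,38],[8,26,29,59,50],{"cl":83,"pia":9,"vft":42,"vl":1},{"heq":88}],"upk":[{"csm":88,"maq":96,"y":51},[45,72,75,27],[99,97,36],{"b":99,"o":11,"q":81,"xhs":78},[11,35,17,37,37]]}
After op 13 (remove /upk/0/maq): {"c":18,"pfl":[[28,7,83,64,39],[72,59,83,38],[8,26,29,59,50],{"cl":83,"pia":9,"vft":42,"vl":1},{"heq":88}],"upk":[{"csm":88,"y":51},[45,72,75,27],[99,97,36],{"b":99,"o":11,"q":81,"xhs":78},[11,35,17,37,37]]}
After op 14 (replace /pfl/3/pia 22): {"c":18,"pfl":[[28,7,83,64,39],[72,59,83,38],[8,26,29,59,50],{"cl":83,"pia":22,"vft":42,"vl":1},{"heq":88}],"upk":[{"csm":88,"y":51},[45,72,75,27],[99,97,36],{"b":99,"o":11,"q":81,"xhs":78},[11,35,17,37,37]]}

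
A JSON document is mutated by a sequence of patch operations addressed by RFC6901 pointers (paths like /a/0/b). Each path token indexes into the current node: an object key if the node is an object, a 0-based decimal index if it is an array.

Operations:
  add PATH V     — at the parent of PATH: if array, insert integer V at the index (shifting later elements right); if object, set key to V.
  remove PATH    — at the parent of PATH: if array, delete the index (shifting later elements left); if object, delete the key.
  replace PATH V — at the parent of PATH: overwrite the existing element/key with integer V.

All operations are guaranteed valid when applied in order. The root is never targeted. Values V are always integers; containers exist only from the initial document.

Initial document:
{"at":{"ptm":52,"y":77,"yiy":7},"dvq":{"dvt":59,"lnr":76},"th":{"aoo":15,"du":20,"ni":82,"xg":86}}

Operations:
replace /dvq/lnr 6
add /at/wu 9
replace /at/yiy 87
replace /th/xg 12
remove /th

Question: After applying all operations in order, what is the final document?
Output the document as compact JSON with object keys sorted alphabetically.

After op 1 (replace /dvq/lnr 6): {"at":{"ptm":52,"y":77,"yiy":7},"dvq":{"dvt":59,"lnr":6},"th":{"aoo":15,"du":20,"ni":82,"xg":86}}
After op 2 (add /at/wu 9): {"at":{"ptm":52,"wu":9,"y":77,"yiy":7},"dvq":{"dvt":59,"lnr":6},"th":{"aoo":15,"du":20,"ni":82,"xg":86}}
After op 3 (replace /at/yiy 87): {"at":{"ptm":52,"wu":9,"y":77,"yiy":87},"dvq":{"dvt":59,"lnr":6},"th":{"aoo":15,"du":20,"ni":82,"xg":86}}
After op 4 (replace /th/xg 12): {"at":{"ptm":52,"wu":9,"y":77,"yiy":87},"dvq":{"dvt":59,"lnr":6},"th":{"aoo":15,"du":20,"ni":82,"xg":12}}
After op 5 (remove /th): {"at":{"ptm":52,"wu":9,"y":77,"yiy":87},"dvq":{"dvt":59,"lnr":6}}

Answer: {"at":{"ptm":52,"wu":9,"y":77,"yiy":87},"dvq":{"dvt":59,"lnr":6}}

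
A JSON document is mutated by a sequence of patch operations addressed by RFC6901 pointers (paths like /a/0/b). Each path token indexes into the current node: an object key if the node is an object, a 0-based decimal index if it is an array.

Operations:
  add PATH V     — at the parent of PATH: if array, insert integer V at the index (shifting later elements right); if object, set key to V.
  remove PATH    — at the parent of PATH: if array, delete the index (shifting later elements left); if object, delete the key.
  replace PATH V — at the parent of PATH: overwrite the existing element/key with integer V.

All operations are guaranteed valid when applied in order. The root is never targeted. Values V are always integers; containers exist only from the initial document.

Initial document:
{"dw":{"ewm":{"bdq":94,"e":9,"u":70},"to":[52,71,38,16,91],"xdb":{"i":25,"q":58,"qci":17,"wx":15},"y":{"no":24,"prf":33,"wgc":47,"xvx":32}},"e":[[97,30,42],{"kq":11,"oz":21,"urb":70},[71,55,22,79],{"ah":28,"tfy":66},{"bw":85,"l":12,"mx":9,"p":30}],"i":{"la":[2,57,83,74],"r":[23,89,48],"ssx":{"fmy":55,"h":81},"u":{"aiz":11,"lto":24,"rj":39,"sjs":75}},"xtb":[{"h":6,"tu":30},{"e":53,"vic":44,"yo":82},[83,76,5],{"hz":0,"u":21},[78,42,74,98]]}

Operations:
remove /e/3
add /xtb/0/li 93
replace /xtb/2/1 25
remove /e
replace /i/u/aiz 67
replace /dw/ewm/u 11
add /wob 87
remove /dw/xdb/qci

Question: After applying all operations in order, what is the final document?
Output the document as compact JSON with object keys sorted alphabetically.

After op 1 (remove /e/3): {"dw":{"ewm":{"bdq":94,"e":9,"u":70},"to":[52,71,38,16,91],"xdb":{"i":25,"q":58,"qci":17,"wx":15},"y":{"no":24,"prf":33,"wgc":47,"xvx":32}},"e":[[97,30,42],{"kq":11,"oz":21,"urb":70},[71,55,22,79],{"bw":85,"l":12,"mx":9,"p":30}],"i":{"la":[2,57,83,74],"r":[23,89,48],"ssx":{"fmy":55,"h":81},"u":{"aiz":11,"lto":24,"rj":39,"sjs":75}},"xtb":[{"h":6,"tu":30},{"e":53,"vic":44,"yo":82},[83,76,5],{"hz":0,"u":21},[78,42,74,98]]}
After op 2 (add /xtb/0/li 93): {"dw":{"ewm":{"bdq":94,"e":9,"u":70},"to":[52,71,38,16,91],"xdb":{"i":25,"q":58,"qci":17,"wx":15},"y":{"no":24,"prf":33,"wgc":47,"xvx":32}},"e":[[97,30,42],{"kq":11,"oz":21,"urb":70},[71,55,22,79],{"bw":85,"l":12,"mx":9,"p":30}],"i":{"la":[2,57,83,74],"r":[23,89,48],"ssx":{"fmy":55,"h":81},"u":{"aiz":11,"lto":24,"rj":39,"sjs":75}},"xtb":[{"h":6,"li":93,"tu":30},{"e":53,"vic":44,"yo":82},[83,76,5],{"hz":0,"u":21},[78,42,74,98]]}
After op 3 (replace /xtb/2/1 25): {"dw":{"ewm":{"bdq":94,"e":9,"u":70},"to":[52,71,38,16,91],"xdb":{"i":25,"q":58,"qci":17,"wx":15},"y":{"no":24,"prf":33,"wgc":47,"xvx":32}},"e":[[97,30,42],{"kq":11,"oz":21,"urb":70},[71,55,22,79],{"bw":85,"l":12,"mx":9,"p":30}],"i":{"la":[2,57,83,74],"r":[23,89,48],"ssx":{"fmy":55,"h":81},"u":{"aiz":11,"lto":24,"rj":39,"sjs":75}},"xtb":[{"h":6,"li":93,"tu":30},{"e":53,"vic":44,"yo":82},[83,25,5],{"hz":0,"u":21},[78,42,74,98]]}
After op 4 (remove /e): {"dw":{"ewm":{"bdq":94,"e":9,"u":70},"to":[52,71,38,16,91],"xdb":{"i":25,"q":58,"qci":17,"wx":15},"y":{"no":24,"prf":33,"wgc":47,"xvx":32}},"i":{"la":[2,57,83,74],"r":[23,89,48],"ssx":{"fmy":55,"h":81},"u":{"aiz":11,"lto":24,"rj":39,"sjs":75}},"xtb":[{"h":6,"li":93,"tu":30},{"e":53,"vic":44,"yo":82},[83,25,5],{"hz":0,"u":21},[78,42,74,98]]}
After op 5 (replace /i/u/aiz 67): {"dw":{"ewm":{"bdq":94,"e":9,"u":70},"to":[52,71,38,16,91],"xdb":{"i":25,"q":58,"qci":17,"wx":15},"y":{"no":24,"prf":33,"wgc":47,"xvx":32}},"i":{"la":[2,57,83,74],"r":[23,89,48],"ssx":{"fmy":55,"h":81},"u":{"aiz":67,"lto":24,"rj":39,"sjs":75}},"xtb":[{"h":6,"li":93,"tu":30},{"e":53,"vic":44,"yo":82},[83,25,5],{"hz":0,"u":21},[78,42,74,98]]}
After op 6 (replace /dw/ewm/u 11): {"dw":{"ewm":{"bdq":94,"e":9,"u":11},"to":[52,71,38,16,91],"xdb":{"i":25,"q":58,"qci":17,"wx":15},"y":{"no":24,"prf":33,"wgc":47,"xvx":32}},"i":{"la":[2,57,83,74],"r":[23,89,48],"ssx":{"fmy":55,"h":81},"u":{"aiz":67,"lto":24,"rj":39,"sjs":75}},"xtb":[{"h":6,"li":93,"tu":30},{"e":53,"vic":44,"yo":82},[83,25,5],{"hz":0,"u":21},[78,42,74,98]]}
After op 7 (add /wob 87): {"dw":{"ewm":{"bdq":94,"e":9,"u":11},"to":[52,71,38,16,91],"xdb":{"i":25,"q":58,"qci":17,"wx":15},"y":{"no":24,"prf":33,"wgc":47,"xvx":32}},"i":{"la":[2,57,83,74],"r":[23,89,48],"ssx":{"fmy":55,"h":81},"u":{"aiz":67,"lto":24,"rj":39,"sjs":75}},"wob":87,"xtb":[{"h":6,"li":93,"tu":30},{"e":53,"vic":44,"yo":82},[83,25,5],{"hz":0,"u":21},[78,42,74,98]]}
After op 8 (remove /dw/xdb/qci): {"dw":{"ewm":{"bdq":94,"e":9,"u":11},"to":[52,71,38,16,91],"xdb":{"i":25,"q":58,"wx":15},"y":{"no":24,"prf":33,"wgc":47,"xvx":32}},"i":{"la":[2,57,83,74],"r":[23,89,48],"ssx":{"fmy":55,"h":81},"u":{"aiz":67,"lto":24,"rj":39,"sjs":75}},"wob":87,"xtb":[{"h":6,"li":93,"tu":30},{"e":53,"vic":44,"yo":82},[83,25,5],{"hz":0,"u":21},[78,42,74,98]]}

Answer: {"dw":{"ewm":{"bdq":94,"e":9,"u":11},"to":[52,71,38,16,91],"xdb":{"i":25,"q":58,"wx":15},"y":{"no":24,"prf":33,"wgc":47,"xvx":32}},"i":{"la":[2,57,83,74],"r":[23,89,48],"ssx":{"fmy":55,"h":81},"u":{"aiz":67,"lto":24,"rj":39,"sjs":75}},"wob":87,"xtb":[{"h":6,"li":93,"tu":30},{"e":53,"vic":44,"yo":82},[83,25,5],{"hz":0,"u":21},[78,42,74,98]]}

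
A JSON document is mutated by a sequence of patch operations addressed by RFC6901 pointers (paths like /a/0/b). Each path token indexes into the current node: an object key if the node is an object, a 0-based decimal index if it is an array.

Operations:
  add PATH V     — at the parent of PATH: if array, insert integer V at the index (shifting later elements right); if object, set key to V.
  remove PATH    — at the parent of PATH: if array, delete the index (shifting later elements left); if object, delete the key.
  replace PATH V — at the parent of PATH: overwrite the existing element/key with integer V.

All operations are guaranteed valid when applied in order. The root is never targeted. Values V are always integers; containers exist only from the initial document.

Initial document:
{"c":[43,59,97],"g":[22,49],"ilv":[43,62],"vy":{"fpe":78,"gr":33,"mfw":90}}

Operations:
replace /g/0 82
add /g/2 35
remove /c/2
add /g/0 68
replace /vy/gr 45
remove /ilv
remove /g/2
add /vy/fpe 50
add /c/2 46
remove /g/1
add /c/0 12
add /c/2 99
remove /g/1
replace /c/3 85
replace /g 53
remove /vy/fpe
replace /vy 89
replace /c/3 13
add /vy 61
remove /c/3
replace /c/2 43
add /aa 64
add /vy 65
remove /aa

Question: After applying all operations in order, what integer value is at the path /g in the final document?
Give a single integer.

After op 1 (replace /g/0 82): {"c":[43,59,97],"g":[82,49],"ilv":[43,62],"vy":{"fpe":78,"gr":33,"mfw":90}}
After op 2 (add /g/2 35): {"c":[43,59,97],"g":[82,49,35],"ilv":[43,62],"vy":{"fpe":78,"gr":33,"mfw":90}}
After op 3 (remove /c/2): {"c":[43,59],"g":[82,49,35],"ilv":[43,62],"vy":{"fpe":78,"gr":33,"mfw":90}}
After op 4 (add /g/0 68): {"c":[43,59],"g":[68,82,49,35],"ilv":[43,62],"vy":{"fpe":78,"gr":33,"mfw":90}}
After op 5 (replace /vy/gr 45): {"c":[43,59],"g":[68,82,49,35],"ilv":[43,62],"vy":{"fpe":78,"gr":45,"mfw":90}}
After op 6 (remove /ilv): {"c":[43,59],"g":[68,82,49,35],"vy":{"fpe":78,"gr":45,"mfw":90}}
After op 7 (remove /g/2): {"c":[43,59],"g":[68,82,35],"vy":{"fpe":78,"gr":45,"mfw":90}}
After op 8 (add /vy/fpe 50): {"c":[43,59],"g":[68,82,35],"vy":{"fpe":50,"gr":45,"mfw":90}}
After op 9 (add /c/2 46): {"c":[43,59,46],"g":[68,82,35],"vy":{"fpe":50,"gr":45,"mfw":90}}
After op 10 (remove /g/1): {"c":[43,59,46],"g":[68,35],"vy":{"fpe":50,"gr":45,"mfw":90}}
After op 11 (add /c/0 12): {"c":[12,43,59,46],"g":[68,35],"vy":{"fpe":50,"gr":45,"mfw":90}}
After op 12 (add /c/2 99): {"c":[12,43,99,59,46],"g":[68,35],"vy":{"fpe":50,"gr":45,"mfw":90}}
After op 13 (remove /g/1): {"c":[12,43,99,59,46],"g":[68],"vy":{"fpe":50,"gr":45,"mfw":90}}
After op 14 (replace /c/3 85): {"c":[12,43,99,85,46],"g":[68],"vy":{"fpe":50,"gr":45,"mfw":90}}
After op 15 (replace /g 53): {"c":[12,43,99,85,46],"g":53,"vy":{"fpe":50,"gr":45,"mfw":90}}
After op 16 (remove /vy/fpe): {"c":[12,43,99,85,46],"g":53,"vy":{"gr":45,"mfw":90}}
After op 17 (replace /vy 89): {"c":[12,43,99,85,46],"g":53,"vy":89}
After op 18 (replace /c/3 13): {"c":[12,43,99,13,46],"g":53,"vy":89}
After op 19 (add /vy 61): {"c":[12,43,99,13,46],"g":53,"vy":61}
After op 20 (remove /c/3): {"c":[12,43,99,46],"g":53,"vy":61}
After op 21 (replace /c/2 43): {"c":[12,43,43,46],"g":53,"vy":61}
After op 22 (add /aa 64): {"aa":64,"c":[12,43,43,46],"g":53,"vy":61}
After op 23 (add /vy 65): {"aa":64,"c":[12,43,43,46],"g":53,"vy":65}
After op 24 (remove /aa): {"c":[12,43,43,46],"g":53,"vy":65}
Value at /g: 53

Answer: 53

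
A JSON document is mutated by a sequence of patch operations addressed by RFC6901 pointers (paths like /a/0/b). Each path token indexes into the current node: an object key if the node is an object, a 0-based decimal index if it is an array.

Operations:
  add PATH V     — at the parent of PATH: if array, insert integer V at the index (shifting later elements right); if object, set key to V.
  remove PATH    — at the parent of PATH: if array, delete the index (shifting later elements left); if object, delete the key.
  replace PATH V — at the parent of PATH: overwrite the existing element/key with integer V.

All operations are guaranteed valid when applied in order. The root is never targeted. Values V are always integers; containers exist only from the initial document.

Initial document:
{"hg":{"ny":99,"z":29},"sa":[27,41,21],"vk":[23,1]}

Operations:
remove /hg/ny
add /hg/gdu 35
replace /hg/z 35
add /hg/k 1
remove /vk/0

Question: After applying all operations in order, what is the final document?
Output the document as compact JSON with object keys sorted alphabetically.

After op 1 (remove /hg/ny): {"hg":{"z":29},"sa":[27,41,21],"vk":[23,1]}
After op 2 (add /hg/gdu 35): {"hg":{"gdu":35,"z":29},"sa":[27,41,21],"vk":[23,1]}
After op 3 (replace /hg/z 35): {"hg":{"gdu":35,"z":35},"sa":[27,41,21],"vk":[23,1]}
After op 4 (add /hg/k 1): {"hg":{"gdu":35,"k":1,"z":35},"sa":[27,41,21],"vk":[23,1]}
After op 5 (remove /vk/0): {"hg":{"gdu":35,"k":1,"z":35},"sa":[27,41,21],"vk":[1]}

Answer: {"hg":{"gdu":35,"k":1,"z":35},"sa":[27,41,21],"vk":[1]}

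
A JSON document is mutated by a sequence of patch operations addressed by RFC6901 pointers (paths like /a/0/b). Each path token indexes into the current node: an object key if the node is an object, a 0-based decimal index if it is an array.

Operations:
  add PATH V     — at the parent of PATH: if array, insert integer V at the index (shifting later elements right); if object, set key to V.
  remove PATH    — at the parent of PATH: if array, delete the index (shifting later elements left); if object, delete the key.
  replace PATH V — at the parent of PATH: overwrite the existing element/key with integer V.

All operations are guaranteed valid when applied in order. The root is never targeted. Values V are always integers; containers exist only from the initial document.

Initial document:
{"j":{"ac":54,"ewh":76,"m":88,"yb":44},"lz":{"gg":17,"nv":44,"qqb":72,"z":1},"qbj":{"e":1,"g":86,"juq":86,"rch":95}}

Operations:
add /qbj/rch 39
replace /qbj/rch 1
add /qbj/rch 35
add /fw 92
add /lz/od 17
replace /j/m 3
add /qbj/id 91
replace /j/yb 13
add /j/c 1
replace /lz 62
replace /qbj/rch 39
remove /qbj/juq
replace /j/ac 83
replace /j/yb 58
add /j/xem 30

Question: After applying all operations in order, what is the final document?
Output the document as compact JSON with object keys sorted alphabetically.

After op 1 (add /qbj/rch 39): {"j":{"ac":54,"ewh":76,"m":88,"yb":44},"lz":{"gg":17,"nv":44,"qqb":72,"z":1},"qbj":{"e":1,"g":86,"juq":86,"rch":39}}
After op 2 (replace /qbj/rch 1): {"j":{"ac":54,"ewh":76,"m":88,"yb":44},"lz":{"gg":17,"nv":44,"qqb":72,"z":1},"qbj":{"e":1,"g":86,"juq":86,"rch":1}}
After op 3 (add /qbj/rch 35): {"j":{"ac":54,"ewh":76,"m":88,"yb":44},"lz":{"gg":17,"nv":44,"qqb":72,"z":1},"qbj":{"e":1,"g":86,"juq":86,"rch":35}}
After op 4 (add /fw 92): {"fw":92,"j":{"ac":54,"ewh":76,"m":88,"yb":44},"lz":{"gg":17,"nv":44,"qqb":72,"z":1},"qbj":{"e":1,"g":86,"juq":86,"rch":35}}
After op 5 (add /lz/od 17): {"fw":92,"j":{"ac":54,"ewh":76,"m":88,"yb":44},"lz":{"gg":17,"nv":44,"od":17,"qqb":72,"z":1},"qbj":{"e":1,"g":86,"juq":86,"rch":35}}
After op 6 (replace /j/m 3): {"fw":92,"j":{"ac":54,"ewh":76,"m":3,"yb":44},"lz":{"gg":17,"nv":44,"od":17,"qqb":72,"z":1},"qbj":{"e":1,"g":86,"juq":86,"rch":35}}
After op 7 (add /qbj/id 91): {"fw":92,"j":{"ac":54,"ewh":76,"m":3,"yb":44},"lz":{"gg":17,"nv":44,"od":17,"qqb":72,"z":1},"qbj":{"e":1,"g":86,"id":91,"juq":86,"rch":35}}
After op 8 (replace /j/yb 13): {"fw":92,"j":{"ac":54,"ewh":76,"m":3,"yb":13},"lz":{"gg":17,"nv":44,"od":17,"qqb":72,"z":1},"qbj":{"e":1,"g":86,"id":91,"juq":86,"rch":35}}
After op 9 (add /j/c 1): {"fw":92,"j":{"ac":54,"c":1,"ewh":76,"m":3,"yb":13},"lz":{"gg":17,"nv":44,"od":17,"qqb":72,"z":1},"qbj":{"e":1,"g":86,"id":91,"juq":86,"rch":35}}
After op 10 (replace /lz 62): {"fw":92,"j":{"ac":54,"c":1,"ewh":76,"m":3,"yb":13},"lz":62,"qbj":{"e":1,"g":86,"id":91,"juq":86,"rch":35}}
After op 11 (replace /qbj/rch 39): {"fw":92,"j":{"ac":54,"c":1,"ewh":76,"m":3,"yb":13},"lz":62,"qbj":{"e":1,"g":86,"id":91,"juq":86,"rch":39}}
After op 12 (remove /qbj/juq): {"fw":92,"j":{"ac":54,"c":1,"ewh":76,"m":3,"yb":13},"lz":62,"qbj":{"e":1,"g":86,"id":91,"rch":39}}
After op 13 (replace /j/ac 83): {"fw":92,"j":{"ac":83,"c":1,"ewh":76,"m":3,"yb":13},"lz":62,"qbj":{"e":1,"g":86,"id":91,"rch":39}}
After op 14 (replace /j/yb 58): {"fw":92,"j":{"ac":83,"c":1,"ewh":76,"m":3,"yb":58},"lz":62,"qbj":{"e":1,"g":86,"id":91,"rch":39}}
After op 15 (add /j/xem 30): {"fw":92,"j":{"ac":83,"c":1,"ewh":76,"m":3,"xem":30,"yb":58},"lz":62,"qbj":{"e":1,"g":86,"id":91,"rch":39}}

Answer: {"fw":92,"j":{"ac":83,"c":1,"ewh":76,"m":3,"xem":30,"yb":58},"lz":62,"qbj":{"e":1,"g":86,"id":91,"rch":39}}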